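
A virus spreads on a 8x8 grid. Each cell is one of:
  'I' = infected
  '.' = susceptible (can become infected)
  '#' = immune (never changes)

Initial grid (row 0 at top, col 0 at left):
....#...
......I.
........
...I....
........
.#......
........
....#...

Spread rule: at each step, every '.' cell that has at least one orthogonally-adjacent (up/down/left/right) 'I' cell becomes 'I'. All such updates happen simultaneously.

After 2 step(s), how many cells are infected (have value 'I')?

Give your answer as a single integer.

Answer: 24

Derivation:
Step 0 (initial): 2 infected
Step 1: +8 new -> 10 infected
Step 2: +14 new -> 24 infected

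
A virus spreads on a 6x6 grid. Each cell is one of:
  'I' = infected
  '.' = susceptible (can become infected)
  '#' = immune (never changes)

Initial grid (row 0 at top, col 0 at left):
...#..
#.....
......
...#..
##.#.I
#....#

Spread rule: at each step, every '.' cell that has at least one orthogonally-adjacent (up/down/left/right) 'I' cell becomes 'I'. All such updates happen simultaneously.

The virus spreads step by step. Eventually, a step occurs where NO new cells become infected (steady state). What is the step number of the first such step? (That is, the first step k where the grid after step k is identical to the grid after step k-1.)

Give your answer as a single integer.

Answer: 10

Derivation:
Step 0 (initial): 1 infected
Step 1: +2 new -> 3 infected
Step 2: +3 new -> 6 infected
Step 3: +3 new -> 9 infected
Step 4: +4 new -> 13 infected
Step 5: +5 new -> 18 infected
Step 6: +3 new -> 21 infected
Step 7: +4 new -> 25 infected
Step 8: +2 new -> 27 infected
Step 9: +1 new -> 28 infected
Step 10: +0 new -> 28 infected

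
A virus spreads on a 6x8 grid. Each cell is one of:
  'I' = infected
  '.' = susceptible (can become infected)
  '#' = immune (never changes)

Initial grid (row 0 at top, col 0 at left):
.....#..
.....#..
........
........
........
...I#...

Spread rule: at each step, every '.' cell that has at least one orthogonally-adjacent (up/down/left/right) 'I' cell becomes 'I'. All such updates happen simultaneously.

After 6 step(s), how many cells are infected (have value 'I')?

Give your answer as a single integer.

Answer: 37

Derivation:
Step 0 (initial): 1 infected
Step 1: +2 new -> 3 infected
Step 2: +4 new -> 7 infected
Step 3: +6 new -> 13 infected
Step 4: +8 new -> 21 infected
Step 5: +9 new -> 30 infected
Step 6: +7 new -> 37 infected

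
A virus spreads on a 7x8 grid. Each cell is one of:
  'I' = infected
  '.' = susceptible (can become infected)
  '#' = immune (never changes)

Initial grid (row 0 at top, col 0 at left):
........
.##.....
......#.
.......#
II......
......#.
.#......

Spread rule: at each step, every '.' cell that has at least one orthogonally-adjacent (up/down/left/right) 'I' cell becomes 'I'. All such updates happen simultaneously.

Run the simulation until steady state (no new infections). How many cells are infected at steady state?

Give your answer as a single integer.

Answer: 50

Derivation:
Step 0 (initial): 2 infected
Step 1: +5 new -> 7 infected
Step 2: +6 new -> 13 infected
Step 3: +6 new -> 19 infected
Step 4: +6 new -> 25 infected
Step 5: +7 new -> 32 infected
Step 6: +7 new -> 39 infected
Step 7: +4 new -> 43 infected
Step 8: +3 new -> 46 infected
Step 9: +2 new -> 48 infected
Step 10: +2 new -> 50 infected
Step 11: +0 new -> 50 infected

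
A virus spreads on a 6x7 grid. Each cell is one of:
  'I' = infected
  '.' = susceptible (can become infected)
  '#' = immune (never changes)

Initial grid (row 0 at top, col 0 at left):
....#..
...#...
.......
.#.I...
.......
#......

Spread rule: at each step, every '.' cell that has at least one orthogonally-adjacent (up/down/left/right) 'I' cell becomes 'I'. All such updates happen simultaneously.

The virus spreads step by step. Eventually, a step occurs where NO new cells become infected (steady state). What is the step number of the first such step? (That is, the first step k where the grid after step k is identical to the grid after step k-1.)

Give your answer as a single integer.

Step 0 (initial): 1 infected
Step 1: +4 new -> 5 infected
Step 2: +6 new -> 11 infected
Step 3: +9 new -> 20 infected
Step 4: +9 new -> 29 infected
Step 5: +7 new -> 36 infected
Step 6: +2 new -> 38 infected
Step 7: +0 new -> 38 infected

Answer: 7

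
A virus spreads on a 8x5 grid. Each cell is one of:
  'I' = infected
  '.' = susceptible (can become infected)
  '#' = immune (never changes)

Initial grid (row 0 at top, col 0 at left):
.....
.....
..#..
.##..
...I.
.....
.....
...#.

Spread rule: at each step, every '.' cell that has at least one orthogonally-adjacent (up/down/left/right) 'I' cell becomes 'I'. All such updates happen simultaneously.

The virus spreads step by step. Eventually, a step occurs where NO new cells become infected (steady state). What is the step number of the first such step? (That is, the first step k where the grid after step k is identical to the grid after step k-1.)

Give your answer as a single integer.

Step 0 (initial): 1 infected
Step 1: +4 new -> 5 infected
Step 2: +6 new -> 11 infected
Step 3: +6 new -> 17 infected
Step 4: +8 new -> 25 infected
Step 5: +6 new -> 31 infected
Step 6: +4 new -> 35 infected
Step 7: +1 new -> 36 infected
Step 8: +0 new -> 36 infected

Answer: 8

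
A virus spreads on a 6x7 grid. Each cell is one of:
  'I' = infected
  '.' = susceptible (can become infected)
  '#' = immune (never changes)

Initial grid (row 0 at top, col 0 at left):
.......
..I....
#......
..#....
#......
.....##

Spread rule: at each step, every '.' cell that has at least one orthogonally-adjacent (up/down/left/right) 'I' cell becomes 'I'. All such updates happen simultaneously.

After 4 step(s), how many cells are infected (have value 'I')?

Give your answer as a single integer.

Step 0 (initial): 1 infected
Step 1: +4 new -> 5 infected
Step 2: +6 new -> 11 infected
Step 3: +6 new -> 17 infected
Step 4: +7 new -> 24 infected

Answer: 24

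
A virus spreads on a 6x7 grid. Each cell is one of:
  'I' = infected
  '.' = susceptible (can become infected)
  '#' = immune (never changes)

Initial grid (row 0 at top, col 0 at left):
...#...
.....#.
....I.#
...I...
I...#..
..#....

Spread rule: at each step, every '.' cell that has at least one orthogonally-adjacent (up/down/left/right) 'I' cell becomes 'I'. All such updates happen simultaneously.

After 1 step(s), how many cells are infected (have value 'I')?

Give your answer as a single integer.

Step 0 (initial): 3 infected
Step 1: +9 new -> 12 infected

Answer: 12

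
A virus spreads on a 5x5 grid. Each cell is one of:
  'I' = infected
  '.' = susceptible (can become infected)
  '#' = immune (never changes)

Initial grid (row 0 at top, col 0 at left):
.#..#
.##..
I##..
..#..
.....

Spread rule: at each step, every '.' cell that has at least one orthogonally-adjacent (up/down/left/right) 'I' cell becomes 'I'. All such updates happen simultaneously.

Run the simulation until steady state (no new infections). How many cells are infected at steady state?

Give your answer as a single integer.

Step 0 (initial): 1 infected
Step 1: +2 new -> 3 infected
Step 2: +3 new -> 6 infected
Step 3: +1 new -> 7 infected
Step 4: +1 new -> 8 infected
Step 5: +1 new -> 9 infected
Step 6: +2 new -> 11 infected
Step 7: +2 new -> 13 infected
Step 8: +2 new -> 15 infected
Step 9: +2 new -> 17 infected
Step 10: +1 new -> 18 infected
Step 11: +0 new -> 18 infected

Answer: 18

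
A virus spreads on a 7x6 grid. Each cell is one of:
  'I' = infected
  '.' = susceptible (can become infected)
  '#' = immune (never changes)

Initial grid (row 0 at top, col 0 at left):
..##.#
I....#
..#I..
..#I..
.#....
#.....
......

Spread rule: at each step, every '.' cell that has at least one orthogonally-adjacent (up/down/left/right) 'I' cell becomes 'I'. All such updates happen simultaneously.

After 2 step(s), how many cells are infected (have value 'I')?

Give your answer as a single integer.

Step 0 (initial): 3 infected
Step 1: +7 new -> 10 infected
Step 2: +10 new -> 20 infected

Answer: 20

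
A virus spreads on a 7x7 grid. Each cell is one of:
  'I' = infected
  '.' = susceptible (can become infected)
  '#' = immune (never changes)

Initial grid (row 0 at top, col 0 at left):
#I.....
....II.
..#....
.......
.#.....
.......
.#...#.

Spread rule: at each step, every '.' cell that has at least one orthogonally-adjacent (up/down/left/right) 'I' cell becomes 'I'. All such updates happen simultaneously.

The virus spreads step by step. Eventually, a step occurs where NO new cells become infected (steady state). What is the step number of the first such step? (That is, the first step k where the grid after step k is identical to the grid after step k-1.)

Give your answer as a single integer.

Answer: 8

Derivation:
Step 0 (initial): 3 infected
Step 1: +8 new -> 11 infected
Step 2: +9 new -> 20 infected
Step 3: +6 new -> 26 infected
Step 4: +6 new -> 32 infected
Step 5: +5 new -> 37 infected
Step 6: +4 new -> 41 infected
Step 7: +3 new -> 44 infected
Step 8: +0 new -> 44 infected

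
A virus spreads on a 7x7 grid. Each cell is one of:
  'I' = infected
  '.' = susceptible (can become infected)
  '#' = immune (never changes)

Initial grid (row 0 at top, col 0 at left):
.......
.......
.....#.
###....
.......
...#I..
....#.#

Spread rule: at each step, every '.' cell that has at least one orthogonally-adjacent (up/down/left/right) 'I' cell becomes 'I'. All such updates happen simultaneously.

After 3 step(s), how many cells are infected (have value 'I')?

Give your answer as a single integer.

Answer: 13

Derivation:
Step 0 (initial): 1 infected
Step 1: +2 new -> 3 infected
Step 2: +5 new -> 8 infected
Step 3: +5 new -> 13 infected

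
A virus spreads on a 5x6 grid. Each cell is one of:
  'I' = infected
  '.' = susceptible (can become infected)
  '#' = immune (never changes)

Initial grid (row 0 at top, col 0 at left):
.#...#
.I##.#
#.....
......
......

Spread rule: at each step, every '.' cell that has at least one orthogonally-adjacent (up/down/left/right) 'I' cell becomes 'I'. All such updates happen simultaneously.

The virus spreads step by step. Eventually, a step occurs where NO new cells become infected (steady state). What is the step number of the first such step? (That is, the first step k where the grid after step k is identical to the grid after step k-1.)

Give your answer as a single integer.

Answer: 9

Derivation:
Step 0 (initial): 1 infected
Step 1: +2 new -> 3 infected
Step 2: +3 new -> 6 infected
Step 3: +4 new -> 10 infected
Step 4: +4 new -> 14 infected
Step 5: +4 new -> 18 infected
Step 6: +3 new -> 21 infected
Step 7: +2 new -> 23 infected
Step 8: +1 new -> 24 infected
Step 9: +0 new -> 24 infected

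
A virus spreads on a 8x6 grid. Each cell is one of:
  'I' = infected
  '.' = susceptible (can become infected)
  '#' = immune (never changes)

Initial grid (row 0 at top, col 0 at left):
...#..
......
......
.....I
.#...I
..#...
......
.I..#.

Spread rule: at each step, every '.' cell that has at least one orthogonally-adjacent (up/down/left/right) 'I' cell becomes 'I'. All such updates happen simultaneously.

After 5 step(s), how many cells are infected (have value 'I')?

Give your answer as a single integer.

Step 0 (initial): 3 infected
Step 1: +7 new -> 10 infected
Step 2: +10 new -> 20 infected
Step 3: +10 new -> 30 infected
Step 4: +5 new -> 35 infected
Step 5: +3 new -> 38 infected

Answer: 38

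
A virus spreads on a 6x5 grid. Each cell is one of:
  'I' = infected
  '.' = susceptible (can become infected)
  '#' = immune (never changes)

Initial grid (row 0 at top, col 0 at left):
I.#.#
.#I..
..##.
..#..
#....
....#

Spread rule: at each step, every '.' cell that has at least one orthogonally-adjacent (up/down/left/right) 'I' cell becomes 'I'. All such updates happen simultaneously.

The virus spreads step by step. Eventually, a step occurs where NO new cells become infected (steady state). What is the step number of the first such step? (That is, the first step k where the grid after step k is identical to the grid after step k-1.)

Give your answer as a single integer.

Step 0 (initial): 2 infected
Step 1: +3 new -> 5 infected
Step 2: +3 new -> 8 infected
Step 3: +3 new -> 11 infected
Step 4: +2 new -> 13 infected
Step 5: +3 new -> 16 infected
Step 6: +3 new -> 19 infected
Step 7: +3 new -> 22 infected
Step 8: +0 new -> 22 infected

Answer: 8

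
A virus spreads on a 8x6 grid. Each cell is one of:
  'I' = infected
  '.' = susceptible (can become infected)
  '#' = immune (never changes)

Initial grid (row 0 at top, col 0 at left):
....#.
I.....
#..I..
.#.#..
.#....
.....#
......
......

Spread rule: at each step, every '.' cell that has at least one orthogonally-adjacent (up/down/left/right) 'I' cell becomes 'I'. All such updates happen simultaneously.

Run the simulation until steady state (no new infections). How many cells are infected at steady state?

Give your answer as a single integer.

Answer: 42

Derivation:
Step 0 (initial): 2 infected
Step 1: +5 new -> 7 infected
Step 2: +8 new -> 15 infected
Step 3: +5 new -> 20 infected
Step 4: +5 new -> 25 infected
Step 5: +4 new -> 29 infected
Step 6: +6 new -> 35 infected
Step 7: +5 new -> 40 infected
Step 8: +2 new -> 42 infected
Step 9: +0 new -> 42 infected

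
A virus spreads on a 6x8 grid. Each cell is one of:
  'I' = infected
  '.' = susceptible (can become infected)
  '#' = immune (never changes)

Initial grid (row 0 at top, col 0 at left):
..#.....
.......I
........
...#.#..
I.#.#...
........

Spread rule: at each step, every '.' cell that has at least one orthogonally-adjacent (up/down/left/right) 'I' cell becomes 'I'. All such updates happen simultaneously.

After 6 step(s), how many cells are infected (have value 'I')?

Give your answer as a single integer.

Answer: 43

Derivation:
Step 0 (initial): 2 infected
Step 1: +6 new -> 8 infected
Step 2: +7 new -> 15 infected
Step 3: +9 new -> 24 infected
Step 4: +9 new -> 33 infected
Step 5: +9 new -> 42 infected
Step 6: +1 new -> 43 infected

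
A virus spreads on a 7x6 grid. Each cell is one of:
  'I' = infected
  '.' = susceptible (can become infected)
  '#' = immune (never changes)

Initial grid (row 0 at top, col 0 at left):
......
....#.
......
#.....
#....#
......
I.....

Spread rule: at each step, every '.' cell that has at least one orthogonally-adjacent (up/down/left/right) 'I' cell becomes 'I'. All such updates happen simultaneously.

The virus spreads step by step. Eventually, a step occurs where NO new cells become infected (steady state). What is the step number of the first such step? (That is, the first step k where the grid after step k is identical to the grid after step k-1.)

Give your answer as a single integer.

Step 0 (initial): 1 infected
Step 1: +2 new -> 3 infected
Step 2: +2 new -> 5 infected
Step 3: +3 new -> 8 infected
Step 4: +4 new -> 12 infected
Step 5: +5 new -> 17 infected
Step 6: +6 new -> 23 infected
Step 7: +5 new -> 28 infected
Step 8: +5 new -> 33 infected
Step 9: +2 new -> 35 infected
Step 10: +2 new -> 37 infected
Step 11: +1 new -> 38 infected
Step 12: +0 new -> 38 infected

Answer: 12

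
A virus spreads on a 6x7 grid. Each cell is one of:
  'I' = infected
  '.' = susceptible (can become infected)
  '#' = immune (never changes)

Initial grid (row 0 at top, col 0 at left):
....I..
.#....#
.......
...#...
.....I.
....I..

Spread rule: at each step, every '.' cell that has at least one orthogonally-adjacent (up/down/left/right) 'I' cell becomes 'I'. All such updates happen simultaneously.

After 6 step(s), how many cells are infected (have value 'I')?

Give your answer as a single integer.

Answer: 39

Derivation:
Step 0 (initial): 3 infected
Step 1: +8 new -> 11 infected
Step 2: +11 new -> 22 infected
Step 3: +6 new -> 28 infected
Step 4: +5 new -> 33 infected
Step 5: +4 new -> 37 infected
Step 6: +2 new -> 39 infected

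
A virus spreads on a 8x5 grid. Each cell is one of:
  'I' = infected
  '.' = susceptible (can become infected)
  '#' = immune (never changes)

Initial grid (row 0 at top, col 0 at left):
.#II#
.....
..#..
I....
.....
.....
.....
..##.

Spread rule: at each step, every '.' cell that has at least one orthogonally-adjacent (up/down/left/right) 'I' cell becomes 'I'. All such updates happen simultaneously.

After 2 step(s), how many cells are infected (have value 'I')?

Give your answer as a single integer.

Step 0 (initial): 3 infected
Step 1: +5 new -> 8 infected
Step 2: +8 new -> 16 infected

Answer: 16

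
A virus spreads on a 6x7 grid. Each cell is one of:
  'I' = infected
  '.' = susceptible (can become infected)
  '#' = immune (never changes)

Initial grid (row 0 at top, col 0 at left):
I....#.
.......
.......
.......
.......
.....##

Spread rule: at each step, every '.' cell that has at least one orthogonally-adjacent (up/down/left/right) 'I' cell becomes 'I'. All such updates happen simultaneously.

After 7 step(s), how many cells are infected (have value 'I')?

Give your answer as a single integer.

Step 0 (initial): 1 infected
Step 1: +2 new -> 3 infected
Step 2: +3 new -> 6 infected
Step 3: +4 new -> 10 infected
Step 4: +5 new -> 15 infected
Step 5: +5 new -> 20 infected
Step 6: +5 new -> 25 infected
Step 7: +5 new -> 30 infected

Answer: 30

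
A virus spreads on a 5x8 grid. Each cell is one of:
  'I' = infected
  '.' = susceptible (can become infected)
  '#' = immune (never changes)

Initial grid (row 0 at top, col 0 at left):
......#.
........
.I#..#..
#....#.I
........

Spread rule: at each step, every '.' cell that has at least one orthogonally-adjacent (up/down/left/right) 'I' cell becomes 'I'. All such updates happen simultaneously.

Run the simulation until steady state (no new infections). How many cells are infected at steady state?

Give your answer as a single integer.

Answer: 35

Derivation:
Step 0 (initial): 2 infected
Step 1: +6 new -> 8 infected
Step 2: +8 new -> 16 infected
Step 3: +9 new -> 25 infected
Step 4: +7 new -> 32 infected
Step 5: +3 new -> 35 infected
Step 6: +0 new -> 35 infected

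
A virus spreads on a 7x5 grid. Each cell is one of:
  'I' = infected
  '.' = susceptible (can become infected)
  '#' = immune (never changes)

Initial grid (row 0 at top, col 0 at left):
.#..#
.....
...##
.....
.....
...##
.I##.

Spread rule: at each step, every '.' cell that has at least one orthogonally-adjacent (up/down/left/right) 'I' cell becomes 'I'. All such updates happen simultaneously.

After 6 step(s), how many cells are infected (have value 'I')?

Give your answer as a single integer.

Answer: 21

Derivation:
Step 0 (initial): 1 infected
Step 1: +2 new -> 3 infected
Step 2: +3 new -> 6 infected
Step 3: +3 new -> 9 infected
Step 4: +4 new -> 13 infected
Step 5: +5 new -> 18 infected
Step 6: +3 new -> 21 infected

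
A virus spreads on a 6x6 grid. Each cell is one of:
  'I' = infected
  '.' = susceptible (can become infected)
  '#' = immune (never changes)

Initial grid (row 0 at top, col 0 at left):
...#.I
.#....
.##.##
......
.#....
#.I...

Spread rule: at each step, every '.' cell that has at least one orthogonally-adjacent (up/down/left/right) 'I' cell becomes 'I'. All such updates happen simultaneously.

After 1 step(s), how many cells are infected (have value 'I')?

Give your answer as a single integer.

Answer: 7

Derivation:
Step 0 (initial): 2 infected
Step 1: +5 new -> 7 infected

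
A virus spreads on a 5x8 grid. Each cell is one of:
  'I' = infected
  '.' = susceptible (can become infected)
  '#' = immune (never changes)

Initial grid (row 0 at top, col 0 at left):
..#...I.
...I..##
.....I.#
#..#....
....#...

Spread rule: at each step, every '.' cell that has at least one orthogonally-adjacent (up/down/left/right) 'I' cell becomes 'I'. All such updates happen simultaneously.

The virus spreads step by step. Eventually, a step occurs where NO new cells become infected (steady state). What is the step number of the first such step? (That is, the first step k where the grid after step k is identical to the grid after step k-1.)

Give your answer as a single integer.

Step 0 (initial): 3 infected
Step 1: +10 new -> 13 infected
Step 2: +6 new -> 19 infected
Step 3: +6 new -> 25 infected
Step 4: +5 new -> 30 infected
Step 5: +2 new -> 32 infected
Step 6: +1 new -> 33 infected
Step 7: +0 new -> 33 infected

Answer: 7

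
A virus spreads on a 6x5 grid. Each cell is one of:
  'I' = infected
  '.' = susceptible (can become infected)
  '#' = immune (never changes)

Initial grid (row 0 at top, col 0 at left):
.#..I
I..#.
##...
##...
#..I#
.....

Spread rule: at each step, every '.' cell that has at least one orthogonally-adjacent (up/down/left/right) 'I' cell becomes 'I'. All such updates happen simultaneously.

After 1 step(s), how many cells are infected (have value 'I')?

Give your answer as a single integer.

Answer: 10

Derivation:
Step 0 (initial): 3 infected
Step 1: +7 new -> 10 infected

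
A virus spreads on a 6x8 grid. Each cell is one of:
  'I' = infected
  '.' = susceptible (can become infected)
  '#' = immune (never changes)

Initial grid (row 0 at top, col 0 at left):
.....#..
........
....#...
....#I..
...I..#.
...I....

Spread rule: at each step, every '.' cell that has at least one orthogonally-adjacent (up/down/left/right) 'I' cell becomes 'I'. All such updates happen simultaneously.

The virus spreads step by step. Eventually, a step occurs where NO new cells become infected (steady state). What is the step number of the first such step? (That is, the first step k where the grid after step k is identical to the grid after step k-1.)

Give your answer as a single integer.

Answer: 8

Derivation:
Step 0 (initial): 3 infected
Step 1: +8 new -> 11 infected
Step 2: +8 new -> 19 infected
Step 3: +10 new -> 29 infected
Step 4: +8 new -> 37 infected
Step 5: +4 new -> 41 infected
Step 6: +2 new -> 43 infected
Step 7: +1 new -> 44 infected
Step 8: +0 new -> 44 infected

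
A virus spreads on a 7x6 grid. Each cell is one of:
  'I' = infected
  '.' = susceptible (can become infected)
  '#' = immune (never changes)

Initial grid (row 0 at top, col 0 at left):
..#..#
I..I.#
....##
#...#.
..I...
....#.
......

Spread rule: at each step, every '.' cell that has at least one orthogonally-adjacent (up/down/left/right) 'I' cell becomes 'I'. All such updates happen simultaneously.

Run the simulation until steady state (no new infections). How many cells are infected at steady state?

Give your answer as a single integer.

Answer: 34

Derivation:
Step 0 (initial): 3 infected
Step 1: +11 new -> 14 infected
Step 2: +11 new -> 25 infected
Step 3: +4 new -> 29 infected
Step 4: +4 new -> 33 infected
Step 5: +1 new -> 34 infected
Step 6: +0 new -> 34 infected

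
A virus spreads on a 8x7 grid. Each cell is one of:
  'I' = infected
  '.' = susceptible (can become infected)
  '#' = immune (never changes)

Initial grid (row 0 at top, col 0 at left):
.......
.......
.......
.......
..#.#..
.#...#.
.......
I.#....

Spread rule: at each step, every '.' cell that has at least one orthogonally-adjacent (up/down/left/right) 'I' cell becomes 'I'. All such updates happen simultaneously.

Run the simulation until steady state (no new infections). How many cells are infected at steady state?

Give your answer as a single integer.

Answer: 51

Derivation:
Step 0 (initial): 1 infected
Step 1: +2 new -> 3 infected
Step 2: +2 new -> 5 infected
Step 3: +2 new -> 7 infected
Step 4: +4 new -> 11 infected
Step 5: +5 new -> 16 infected
Step 6: +7 new -> 23 infected
Step 7: +6 new -> 29 infected
Step 8: +6 new -> 35 infected
Step 9: +5 new -> 40 infected
Step 10: +5 new -> 45 infected
Step 11: +3 new -> 48 infected
Step 12: +2 new -> 50 infected
Step 13: +1 new -> 51 infected
Step 14: +0 new -> 51 infected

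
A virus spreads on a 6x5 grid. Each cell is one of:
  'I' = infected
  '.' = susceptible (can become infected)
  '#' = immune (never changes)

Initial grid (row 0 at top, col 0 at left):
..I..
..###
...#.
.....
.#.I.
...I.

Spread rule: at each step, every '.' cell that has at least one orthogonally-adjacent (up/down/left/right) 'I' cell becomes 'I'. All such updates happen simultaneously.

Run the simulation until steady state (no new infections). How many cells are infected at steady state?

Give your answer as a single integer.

Step 0 (initial): 3 infected
Step 1: +7 new -> 10 infected
Step 2: +6 new -> 16 infected
Step 3: +6 new -> 22 infected
Step 4: +3 new -> 25 infected
Step 5: +0 new -> 25 infected

Answer: 25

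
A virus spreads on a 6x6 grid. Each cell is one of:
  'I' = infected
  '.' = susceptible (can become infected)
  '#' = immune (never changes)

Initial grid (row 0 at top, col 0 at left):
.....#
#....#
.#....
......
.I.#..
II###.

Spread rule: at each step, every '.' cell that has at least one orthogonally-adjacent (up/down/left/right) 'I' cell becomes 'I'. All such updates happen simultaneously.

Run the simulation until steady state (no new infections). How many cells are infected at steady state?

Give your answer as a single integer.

Step 0 (initial): 3 infected
Step 1: +3 new -> 6 infected
Step 2: +2 new -> 8 infected
Step 3: +3 new -> 11 infected
Step 4: +3 new -> 14 infected
Step 5: +6 new -> 20 infected
Step 6: +5 new -> 25 infected
Step 7: +3 new -> 28 infected
Step 8: +0 new -> 28 infected

Answer: 28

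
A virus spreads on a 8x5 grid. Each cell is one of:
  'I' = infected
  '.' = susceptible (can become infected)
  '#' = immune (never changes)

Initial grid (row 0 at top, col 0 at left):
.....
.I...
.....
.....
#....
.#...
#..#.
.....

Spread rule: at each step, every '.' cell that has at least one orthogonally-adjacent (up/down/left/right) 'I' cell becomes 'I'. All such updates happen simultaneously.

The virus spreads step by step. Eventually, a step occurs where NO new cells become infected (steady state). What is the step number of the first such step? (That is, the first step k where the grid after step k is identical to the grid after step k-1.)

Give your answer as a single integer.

Answer: 10

Derivation:
Step 0 (initial): 1 infected
Step 1: +4 new -> 5 infected
Step 2: +6 new -> 11 infected
Step 3: +6 new -> 17 infected
Step 4: +4 new -> 21 infected
Step 5: +3 new -> 24 infected
Step 6: +3 new -> 27 infected
Step 7: +3 new -> 30 infected
Step 8: +3 new -> 33 infected
Step 9: +2 new -> 35 infected
Step 10: +0 new -> 35 infected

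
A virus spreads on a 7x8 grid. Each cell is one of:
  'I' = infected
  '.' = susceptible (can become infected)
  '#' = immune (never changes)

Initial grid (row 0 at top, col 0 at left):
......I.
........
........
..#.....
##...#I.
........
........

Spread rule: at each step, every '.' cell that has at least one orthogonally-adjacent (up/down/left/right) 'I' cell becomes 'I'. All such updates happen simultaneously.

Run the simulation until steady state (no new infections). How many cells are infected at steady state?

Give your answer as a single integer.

Answer: 52

Derivation:
Step 0 (initial): 2 infected
Step 1: +6 new -> 8 infected
Step 2: +9 new -> 17 infected
Step 3: +8 new -> 25 infected
Step 4: +7 new -> 32 infected
Step 5: +6 new -> 38 infected
Step 6: +6 new -> 44 infected
Step 7: +4 new -> 48 infected
Step 8: +3 new -> 51 infected
Step 9: +1 new -> 52 infected
Step 10: +0 new -> 52 infected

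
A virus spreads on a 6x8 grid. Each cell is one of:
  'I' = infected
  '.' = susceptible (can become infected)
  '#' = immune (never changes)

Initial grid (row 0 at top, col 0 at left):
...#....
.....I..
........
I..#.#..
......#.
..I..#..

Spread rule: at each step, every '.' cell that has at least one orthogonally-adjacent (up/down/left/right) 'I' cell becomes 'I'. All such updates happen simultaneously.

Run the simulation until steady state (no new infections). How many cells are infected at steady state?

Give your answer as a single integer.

Step 0 (initial): 3 infected
Step 1: +10 new -> 13 infected
Step 2: +13 new -> 26 infected
Step 3: +10 new -> 36 infected
Step 4: +4 new -> 40 infected
Step 5: +1 new -> 41 infected
Step 6: +1 new -> 42 infected
Step 7: +1 new -> 43 infected
Step 8: +0 new -> 43 infected

Answer: 43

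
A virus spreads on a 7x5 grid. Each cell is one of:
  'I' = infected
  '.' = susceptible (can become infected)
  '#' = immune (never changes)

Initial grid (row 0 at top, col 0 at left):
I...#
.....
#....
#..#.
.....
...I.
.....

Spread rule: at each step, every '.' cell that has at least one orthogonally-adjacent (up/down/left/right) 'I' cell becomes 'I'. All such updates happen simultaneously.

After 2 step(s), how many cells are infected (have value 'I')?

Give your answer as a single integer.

Step 0 (initial): 2 infected
Step 1: +6 new -> 8 infected
Step 2: +7 new -> 15 infected

Answer: 15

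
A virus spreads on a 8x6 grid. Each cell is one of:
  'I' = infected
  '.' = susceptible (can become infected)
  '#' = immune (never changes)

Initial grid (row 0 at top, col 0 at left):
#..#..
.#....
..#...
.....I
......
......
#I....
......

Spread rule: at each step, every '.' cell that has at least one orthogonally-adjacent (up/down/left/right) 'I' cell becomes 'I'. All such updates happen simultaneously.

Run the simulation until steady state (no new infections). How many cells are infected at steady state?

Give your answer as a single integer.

Step 0 (initial): 2 infected
Step 1: +6 new -> 8 infected
Step 2: +11 new -> 19 infected
Step 3: +13 new -> 32 infected
Step 4: +6 new -> 38 infected
Step 5: +2 new -> 40 infected
Step 6: +2 new -> 42 infected
Step 7: +1 new -> 43 infected
Step 8: +0 new -> 43 infected

Answer: 43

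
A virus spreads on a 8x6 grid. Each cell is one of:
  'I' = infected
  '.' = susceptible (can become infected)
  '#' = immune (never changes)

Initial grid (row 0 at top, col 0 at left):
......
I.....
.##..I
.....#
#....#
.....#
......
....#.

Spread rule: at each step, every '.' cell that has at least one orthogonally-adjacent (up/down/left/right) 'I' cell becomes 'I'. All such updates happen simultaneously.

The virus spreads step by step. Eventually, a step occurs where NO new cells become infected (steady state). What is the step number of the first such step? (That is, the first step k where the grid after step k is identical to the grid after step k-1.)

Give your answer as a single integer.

Step 0 (initial): 2 infected
Step 1: +5 new -> 7 infected
Step 2: +7 new -> 14 infected
Step 3: +6 new -> 20 infected
Step 4: +5 new -> 25 infected
Step 5: +4 new -> 29 infected
Step 6: +5 new -> 34 infected
Step 7: +5 new -> 39 infected
Step 8: +2 new -> 41 infected
Step 9: +0 new -> 41 infected

Answer: 9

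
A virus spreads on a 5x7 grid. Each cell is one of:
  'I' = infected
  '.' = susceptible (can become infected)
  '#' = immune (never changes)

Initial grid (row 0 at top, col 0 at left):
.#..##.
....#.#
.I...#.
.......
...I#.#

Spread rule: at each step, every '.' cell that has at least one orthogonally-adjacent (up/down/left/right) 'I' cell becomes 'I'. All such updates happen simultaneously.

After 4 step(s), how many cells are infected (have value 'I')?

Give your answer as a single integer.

Answer: 24

Derivation:
Step 0 (initial): 2 infected
Step 1: +6 new -> 8 infected
Step 2: +7 new -> 15 infected
Step 3: +6 new -> 21 infected
Step 4: +3 new -> 24 infected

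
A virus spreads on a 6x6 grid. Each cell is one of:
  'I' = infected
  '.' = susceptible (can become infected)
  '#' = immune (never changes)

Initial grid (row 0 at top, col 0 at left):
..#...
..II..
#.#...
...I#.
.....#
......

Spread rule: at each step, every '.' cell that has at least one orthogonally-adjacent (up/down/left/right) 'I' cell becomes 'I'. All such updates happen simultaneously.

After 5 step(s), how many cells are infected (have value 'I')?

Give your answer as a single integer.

Answer: 31

Derivation:
Step 0 (initial): 3 infected
Step 1: +6 new -> 9 infected
Step 2: +10 new -> 19 infected
Step 3: +7 new -> 26 infected
Step 4: +4 new -> 30 infected
Step 5: +1 new -> 31 infected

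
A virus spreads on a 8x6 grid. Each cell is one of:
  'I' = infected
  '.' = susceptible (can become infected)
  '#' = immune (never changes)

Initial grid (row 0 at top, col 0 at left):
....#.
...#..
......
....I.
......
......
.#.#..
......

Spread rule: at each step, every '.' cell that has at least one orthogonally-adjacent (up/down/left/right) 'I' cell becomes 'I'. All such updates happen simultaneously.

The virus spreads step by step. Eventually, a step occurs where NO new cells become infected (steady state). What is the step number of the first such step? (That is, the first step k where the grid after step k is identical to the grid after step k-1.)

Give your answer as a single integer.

Step 0 (initial): 1 infected
Step 1: +4 new -> 5 infected
Step 2: +7 new -> 12 infected
Step 3: +7 new -> 19 infected
Step 4: +8 new -> 27 infected
Step 5: +8 new -> 35 infected
Step 6: +5 new -> 40 infected
Step 7: +3 new -> 43 infected
Step 8: +1 new -> 44 infected
Step 9: +0 new -> 44 infected

Answer: 9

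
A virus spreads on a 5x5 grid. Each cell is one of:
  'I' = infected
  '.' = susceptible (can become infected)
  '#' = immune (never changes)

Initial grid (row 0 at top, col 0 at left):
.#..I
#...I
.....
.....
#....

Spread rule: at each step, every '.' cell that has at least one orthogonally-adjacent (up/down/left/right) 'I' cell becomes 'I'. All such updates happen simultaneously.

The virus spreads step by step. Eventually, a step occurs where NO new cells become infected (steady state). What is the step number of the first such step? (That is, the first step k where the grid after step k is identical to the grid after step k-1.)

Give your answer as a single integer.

Step 0 (initial): 2 infected
Step 1: +3 new -> 5 infected
Step 2: +4 new -> 9 infected
Step 3: +4 new -> 13 infected
Step 4: +3 new -> 16 infected
Step 5: +3 new -> 19 infected
Step 6: +2 new -> 21 infected
Step 7: +0 new -> 21 infected

Answer: 7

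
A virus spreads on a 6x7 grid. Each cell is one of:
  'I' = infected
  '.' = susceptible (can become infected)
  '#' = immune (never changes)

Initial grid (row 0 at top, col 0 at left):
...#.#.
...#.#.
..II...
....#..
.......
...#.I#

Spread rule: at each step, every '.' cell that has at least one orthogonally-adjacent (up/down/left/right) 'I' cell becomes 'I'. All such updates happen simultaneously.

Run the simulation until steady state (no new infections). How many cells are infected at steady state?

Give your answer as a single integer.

Answer: 35

Derivation:
Step 0 (initial): 3 infected
Step 1: +7 new -> 10 infected
Step 2: +11 new -> 21 infected
Step 3: +8 new -> 29 infected
Step 4: +4 new -> 33 infected
Step 5: +2 new -> 35 infected
Step 6: +0 new -> 35 infected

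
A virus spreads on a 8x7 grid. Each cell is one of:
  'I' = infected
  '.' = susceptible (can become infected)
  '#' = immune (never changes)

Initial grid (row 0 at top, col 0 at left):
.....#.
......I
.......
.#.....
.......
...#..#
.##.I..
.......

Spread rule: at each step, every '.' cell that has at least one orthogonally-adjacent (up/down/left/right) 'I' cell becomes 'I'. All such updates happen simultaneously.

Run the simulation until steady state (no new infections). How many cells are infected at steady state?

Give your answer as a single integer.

Answer: 50

Derivation:
Step 0 (initial): 2 infected
Step 1: +7 new -> 9 infected
Step 2: +8 new -> 17 infected
Step 3: +10 new -> 27 infected
Step 4: +6 new -> 33 infected
Step 5: +7 new -> 40 infected
Step 6: +6 new -> 46 infected
Step 7: +4 new -> 50 infected
Step 8: +0 new -> 50 infected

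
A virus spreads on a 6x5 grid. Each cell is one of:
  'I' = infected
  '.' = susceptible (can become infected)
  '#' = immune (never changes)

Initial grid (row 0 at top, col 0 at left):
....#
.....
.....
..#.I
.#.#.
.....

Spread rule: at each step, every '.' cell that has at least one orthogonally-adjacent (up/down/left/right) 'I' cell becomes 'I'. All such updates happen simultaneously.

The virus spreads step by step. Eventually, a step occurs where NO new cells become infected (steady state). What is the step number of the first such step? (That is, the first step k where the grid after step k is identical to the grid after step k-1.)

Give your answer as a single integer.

Step 0 (initial): 1 infected
Step 1: +3 new -> 4 infected
Step 2: +3 new -> 7 infected
Step 3: +3 new -> 10 infected
Step 4: +4 new -> 14 infected
Step 5: +6 new -> 20 infected
Step 6: +4 new -> 24 infected
Step 7: +2 new -> 26 infected
Step 8: +0 new -> 26 infected

Answer: 8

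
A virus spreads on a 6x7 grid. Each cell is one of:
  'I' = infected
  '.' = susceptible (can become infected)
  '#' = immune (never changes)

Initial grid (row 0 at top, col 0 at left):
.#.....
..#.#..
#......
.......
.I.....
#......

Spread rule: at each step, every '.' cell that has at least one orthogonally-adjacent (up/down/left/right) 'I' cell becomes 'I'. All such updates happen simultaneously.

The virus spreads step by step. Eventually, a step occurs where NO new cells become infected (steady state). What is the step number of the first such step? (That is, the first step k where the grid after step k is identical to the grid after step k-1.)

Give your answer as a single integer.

Step 0 (initial): 1 infected
Step 1: +4 new -> 5 infected
Step 2: +5 new -> 10 infected
Step 3: +5 new -> 15 infected
Step 4: +5 new -> 20 infected
Step 5: +6 new -> 26 infected
Step 6: +4 new -> 30 infected
Step 7: +4 new -> 34 infected
Step 8: +2 new -> 36 infected
Step 9: +1 new -> 37 infected
Step 10: +0 new -> 37 infected

Answer: 10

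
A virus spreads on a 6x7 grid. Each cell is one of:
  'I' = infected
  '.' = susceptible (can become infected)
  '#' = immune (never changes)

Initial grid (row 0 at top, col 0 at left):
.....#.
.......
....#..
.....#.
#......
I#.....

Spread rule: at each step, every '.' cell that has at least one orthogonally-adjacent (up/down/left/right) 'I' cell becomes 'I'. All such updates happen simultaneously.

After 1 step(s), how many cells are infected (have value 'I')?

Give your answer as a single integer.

Step 0 (initial): 1 infected
Step 1: +0 new -> 1 infected

Answer: 1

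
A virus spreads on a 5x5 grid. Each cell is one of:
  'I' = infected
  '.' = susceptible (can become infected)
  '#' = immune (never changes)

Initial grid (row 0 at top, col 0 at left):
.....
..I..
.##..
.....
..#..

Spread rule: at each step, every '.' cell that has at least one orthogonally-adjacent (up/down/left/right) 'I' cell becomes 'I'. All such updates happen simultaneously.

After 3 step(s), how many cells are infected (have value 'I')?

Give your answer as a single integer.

Answer: 14

Derivation:
Step 0 (initial): 1 infected
Step 1: +3 new -> 4 infected
Step 2: +5 new -> 9 infected
Step 3: +5 new -> 14 infected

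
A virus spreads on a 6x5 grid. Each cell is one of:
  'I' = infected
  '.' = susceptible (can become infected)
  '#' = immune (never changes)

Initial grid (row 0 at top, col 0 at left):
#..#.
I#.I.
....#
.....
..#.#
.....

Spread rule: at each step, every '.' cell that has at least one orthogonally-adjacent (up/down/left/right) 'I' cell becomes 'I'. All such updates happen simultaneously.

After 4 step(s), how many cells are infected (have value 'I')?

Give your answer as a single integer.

Answer: 21

Derivation:
Step 0 (initial): 2 infected
Step 1: +4 new -> 6 infected
Step 2: +6 new -> 12 infected
Step 3: +6 new -> 18 infected
Step 4: +3 new -> 21 infected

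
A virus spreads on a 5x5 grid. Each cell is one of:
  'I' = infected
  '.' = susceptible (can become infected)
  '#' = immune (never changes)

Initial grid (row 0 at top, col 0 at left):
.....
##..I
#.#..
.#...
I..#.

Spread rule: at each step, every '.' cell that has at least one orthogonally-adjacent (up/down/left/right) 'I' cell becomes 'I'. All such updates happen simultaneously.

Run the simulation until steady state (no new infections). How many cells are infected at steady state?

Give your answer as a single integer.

Answer: 18

Derivation:
Step 0 (initial): 2 infected
Step 1: +5 new -> 7 infected
Step 2: +5 new -> 12 infected
Step 3: +4 new -> 16 infected
Step 4: +1 new -> 17 infected
Step 5: +1 new -> 18 infected
Step 6: +0 new -> 18 infected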